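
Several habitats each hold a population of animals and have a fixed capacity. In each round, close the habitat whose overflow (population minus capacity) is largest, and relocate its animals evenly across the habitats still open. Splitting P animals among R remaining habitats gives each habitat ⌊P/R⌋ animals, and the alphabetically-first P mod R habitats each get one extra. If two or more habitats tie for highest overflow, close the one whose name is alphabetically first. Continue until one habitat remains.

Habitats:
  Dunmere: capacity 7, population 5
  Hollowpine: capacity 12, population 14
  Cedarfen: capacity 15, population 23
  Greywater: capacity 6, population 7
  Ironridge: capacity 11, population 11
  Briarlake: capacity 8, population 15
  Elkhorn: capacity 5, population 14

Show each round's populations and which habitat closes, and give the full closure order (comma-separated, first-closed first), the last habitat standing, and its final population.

Closure order: Elkhorn, Cedarfen, Briarlake, Hollowpine, Greywater, Ironridge
Last habitat: Dunmere with 89 animals

Round 1: Briarlake=15 Cedarfen=23 Dunmere=5 Elkhorn=14 Greywater=7 Hollowpine=14 Ironridge=11 → close Elkhorn (overflow 9)
  14÷6 = 2 each, +1 to first 2
Round 2: Briarlake=18 Cedarfen=26 Dunmere=7 Greywater=9 Hollowpine=16 Ironridge=13 → close Cedarfen (overflow 11)
  26÷5 = 5 each, +1 to first 1
Round 3: Briarlake=24 Dunmere=12 Greywater=14 Hollowpine=21 Ironridge=18 → close Briarlake (overflow 16)
  24÷4 = 6 each, +1 to first 0
Round 4: Dunmere=18 Greywater=20 Hollowpine=27 Ironridge=24 → close Hollowpine (overflow 15)
  27÷3 = 9 each, +1 to first 0
Round 5: Dunmere=27 Greywater=29 Ironridge=33 → close Greywater (overflow 23)
  29÷2 = 14 each, +1 to first 1
Round 6: Dunmere=42 Ironridge=47 → close Ironridge (overflow 36)
  47÷1 = 47 each, +1 to first 0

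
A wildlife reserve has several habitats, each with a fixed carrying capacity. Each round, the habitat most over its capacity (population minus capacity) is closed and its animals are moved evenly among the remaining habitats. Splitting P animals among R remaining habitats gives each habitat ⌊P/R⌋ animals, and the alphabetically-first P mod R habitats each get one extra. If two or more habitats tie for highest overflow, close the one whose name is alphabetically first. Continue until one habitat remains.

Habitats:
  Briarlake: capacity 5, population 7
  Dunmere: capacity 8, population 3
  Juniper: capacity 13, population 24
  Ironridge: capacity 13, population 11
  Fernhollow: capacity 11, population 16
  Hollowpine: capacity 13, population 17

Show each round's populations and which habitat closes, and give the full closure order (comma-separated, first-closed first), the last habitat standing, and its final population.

Closure order: Juniper, Fernhollow, Hollowpine, Briarlake, Ironridge
Last habitat: Dunmere with 78 animals

Round 1: Briarlake=7 Dunmere=3 Fernhollow=16 Hollowpine=17 Ironridge=11 Juniper=24 → close Juniper (overflow 11)
  24÷5 = 4 each, +1 to first 4
Round 2: Briarlake=12 Dunmere=8 Fernhollow=21 Hollowpine=22 Ironridge=15 → close Fernhollow (overflow 10)
  21÷4 = 5 each, +1 to first 1
Round 3: Briarlake=18 Dunmere=13 Hollowpine=27 Ironridge=20 → close Hollowpine (overflow 14)
  27÷3 = 9 each, +1 to first 0
Round 4: Briarlake=27 Dunmere=22 Ironridge=29 → close Briarlake (overflow 22)
  27÷2 = 13 each, +1 to first 1
Round 5: Dunmere=36 Ironridge=42 → close Ironridge (overflow 29)
  42÷1 = 42 each, +1 to first 0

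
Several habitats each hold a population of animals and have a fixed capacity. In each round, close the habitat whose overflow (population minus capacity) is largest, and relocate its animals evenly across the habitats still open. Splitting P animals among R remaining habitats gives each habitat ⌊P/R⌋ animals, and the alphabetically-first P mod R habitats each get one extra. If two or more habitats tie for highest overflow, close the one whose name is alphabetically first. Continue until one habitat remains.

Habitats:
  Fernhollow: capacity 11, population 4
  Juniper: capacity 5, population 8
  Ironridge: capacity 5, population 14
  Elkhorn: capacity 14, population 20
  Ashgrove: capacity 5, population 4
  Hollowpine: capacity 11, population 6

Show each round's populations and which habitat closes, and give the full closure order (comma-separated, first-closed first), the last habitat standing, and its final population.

Round 1: Ashgrove=4 Elkhorn=20 Fernhollow=4 Hollowpine=6 Ironridge=14 Juniper=8 → close Ironridge (overflow 9)
  14÷5 = 2 each, +1 to first 4
Round 2: Ashgrove=7 Elkhorn=23 Fernhollow=7 Hollowpine=9 Juniper=10 → close Elkhorn (overflow 9)
  23÷4 = 5 each, +1 to first 3
Round 3: Ashgrove=13 Fernhollow=13 Hollowpine=15 Juniper=15 → close Juniper (overflow 10)
  15÷3 = 5 each, +1 to first 0
Round 4: Ashgrove=18 Fernhollow=18 Hollowpine=20 → close Ashgrove (overflow 13)
  18÷2 = 9 each, +1 to first 0
Round 5: Fernhollow=27 Hollowpine=29 → close Hollowpine (overflow 18)
  29÷1 = 29 each, +1 to first 0

Closure order: Ironridge, Elkhorn, Juniper, Ashgrove, Hollowpine
Last habitat: Fernhollow with 56 animals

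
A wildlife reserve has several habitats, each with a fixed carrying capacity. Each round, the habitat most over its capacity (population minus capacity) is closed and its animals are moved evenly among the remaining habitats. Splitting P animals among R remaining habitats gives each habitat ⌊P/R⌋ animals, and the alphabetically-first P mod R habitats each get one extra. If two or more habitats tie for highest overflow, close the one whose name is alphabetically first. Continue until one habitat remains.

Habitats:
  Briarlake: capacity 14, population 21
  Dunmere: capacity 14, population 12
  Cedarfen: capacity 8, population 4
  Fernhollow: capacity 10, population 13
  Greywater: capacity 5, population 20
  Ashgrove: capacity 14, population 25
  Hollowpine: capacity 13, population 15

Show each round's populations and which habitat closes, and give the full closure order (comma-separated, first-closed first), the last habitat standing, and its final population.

Closure order: Greywater, Ashgrove, Briarlake, Fernhollow, Hollowpine, Dunmere
Last habitat: Cedarfen with 110 animals

Round 1: Ashgrove=25 Briarlake=21 Cedarfen=4 Dunmere=12 Fernhollow=13 Greywater=20 Hollowpine=15 → close Greywater (overflow 15)
  20÷6 = 3 each, +1 to first 2
Round 2: Ashgrove=29 Briarlake=25 Cedarfen=7 Dunmere=15 Fernhollow=16 Hollowpine=18 → close Ashgrove (overflow 15)
  29÷5 = 5 each, +1 to first 4
Round 3: Briarlake=31 Cedarfen=13 Dunmere=21 Fernhollow=22 Hollowpine=23 → close Briarlake (overflow 17)
  31÷4 = 7 each, +1 to first 3
Round 4: Cedarfen=21 Dunmere=29 Fernhollow=30 Hollowpine=30 → close Fernhollow (overflow 20)
  30÷3 = 10 each, +1 to first 0
Round 5: Cedarfen=31 Dunmere=39 Hollowpine=40 → close Hollowpine (overflow 27)
  40÷2 = 20 each, +1 to first 0
Round 6: Cedarfen=51 Dunmere=59 → close Dunmere (overflow 45)
  59÷1 = 59 each, +1 to first 0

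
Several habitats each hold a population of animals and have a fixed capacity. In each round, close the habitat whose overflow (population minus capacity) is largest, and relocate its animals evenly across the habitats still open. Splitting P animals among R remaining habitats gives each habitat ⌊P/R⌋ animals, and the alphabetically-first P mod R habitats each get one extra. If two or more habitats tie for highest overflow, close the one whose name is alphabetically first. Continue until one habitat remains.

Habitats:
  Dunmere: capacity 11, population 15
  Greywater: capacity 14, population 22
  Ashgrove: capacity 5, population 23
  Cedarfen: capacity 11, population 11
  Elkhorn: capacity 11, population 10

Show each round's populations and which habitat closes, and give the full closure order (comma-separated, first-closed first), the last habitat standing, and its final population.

Round 1: Ashgrove=23 Cedarfen=11 Dunmere=15 Elkhorn=10 Greywater=22 → close Ashgrove (overflow 18)
  23÷4 = 5 each, +1 to first 3
Round 2: Cedarfen=17 Dunmere=21 Elkhorn=16 Greywater=27 → close Greywater (overflow 13)
  27÷3 = 9 each, +1 to first 0
Round 3: Cedarfen=26 Dunmere=30 Elkhorn=25 → close Dunmere (overflow 19)
  30÷2 = 15 each, +1 to first 0
Round 4: Cedarfen=41 Elkhorn=40 → close Cedarfen (overflow 30)
  41÷1 = 41 each, +1 to first 0

Closure order: Ashgrove, Greywater, Dunmere, Cedarfen
Last habitat: Elkhorn with 81 animals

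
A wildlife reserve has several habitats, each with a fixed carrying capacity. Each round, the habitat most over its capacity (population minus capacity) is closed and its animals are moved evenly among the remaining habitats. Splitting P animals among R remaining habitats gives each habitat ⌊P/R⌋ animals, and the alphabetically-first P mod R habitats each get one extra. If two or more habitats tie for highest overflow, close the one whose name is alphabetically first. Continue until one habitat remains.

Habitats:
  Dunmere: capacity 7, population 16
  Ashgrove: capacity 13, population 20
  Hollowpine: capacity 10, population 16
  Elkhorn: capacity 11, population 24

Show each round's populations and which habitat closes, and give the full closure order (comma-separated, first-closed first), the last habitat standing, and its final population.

Round 1: Ashgrove=20 Dunmere=16 Elkhorn=24 Hollowpine=16 → close Elkhorn (overflow 13)
  24÷3 = 8 each, +1 to first 0
Round 2: Ashgrove=28 Dunmere=24 Hollowpine=24 → close Dunmere (overflow 17)
  24÷2 = 12 each, +1 to first 0
Round 3: Ashgrove=40 Hollowpine=36 → close Ashgrove (overflow 27)
  40÷1 = 40 each, +1 to first 0

Closure order: Elkhorn, Dunmere, Ashgrove
Last habitat: Hollowpine with 76 animals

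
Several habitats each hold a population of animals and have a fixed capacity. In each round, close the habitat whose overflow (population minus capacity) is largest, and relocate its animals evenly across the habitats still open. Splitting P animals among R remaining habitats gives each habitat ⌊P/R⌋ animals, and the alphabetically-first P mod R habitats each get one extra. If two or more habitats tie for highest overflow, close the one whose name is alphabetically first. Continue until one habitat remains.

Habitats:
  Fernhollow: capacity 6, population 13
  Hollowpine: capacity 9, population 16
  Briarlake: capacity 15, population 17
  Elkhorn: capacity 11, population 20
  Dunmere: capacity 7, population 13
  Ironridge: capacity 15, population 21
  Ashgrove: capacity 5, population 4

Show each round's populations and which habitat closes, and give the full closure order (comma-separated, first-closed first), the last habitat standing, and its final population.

Round 1: Ashgrove=4 Briarlake=17 Dunmere=13 Elkhorn=20 Fernhollow=13 Hollowpine=16 Ironridge=21 → close Elkhorn (overflow 9)
  20÷6 = 3 each, +1 to first 2
Round 2: Ashgrove=8 Briarlake=21 Dunmere=16 Fernhollow=16 Hollowpine=19 Ironridge=24 → close Fernhollow (overflow 10)
  16÷5 = 3 each, +1 to first 1
Round 3: Ashgrove=12 Briarlake=24 Dunmere=19 Hollowpine=22 Ironridge=27 → close Hollowpine (overflow 13)
  22÷4 = 5 each, +1 to first 2
Round 4: Ashgrove=18 Briarlake=30 Dunmere=24 Ironridge=32 → close Dunmere (overflow 17)
  24÷3 = 8 each, +1 to first 0
Round 5: Ashgrove=26 Briarlake=38 Ironridge=40 → close Ironridge (overflow 25)
  40÷2 = 20 each, +1 to first 0
Round 6: Ashgrove=46 Briarlake=58 → close Briarlake (overflow 43)
  58÷1 = 58 each, +1 to first 0

Closure order: Elkhorn, Fernhollow, Hollowpine, Dunmere, Ironridge, Briarlake
Last habitat: Ashgrove with 104 animals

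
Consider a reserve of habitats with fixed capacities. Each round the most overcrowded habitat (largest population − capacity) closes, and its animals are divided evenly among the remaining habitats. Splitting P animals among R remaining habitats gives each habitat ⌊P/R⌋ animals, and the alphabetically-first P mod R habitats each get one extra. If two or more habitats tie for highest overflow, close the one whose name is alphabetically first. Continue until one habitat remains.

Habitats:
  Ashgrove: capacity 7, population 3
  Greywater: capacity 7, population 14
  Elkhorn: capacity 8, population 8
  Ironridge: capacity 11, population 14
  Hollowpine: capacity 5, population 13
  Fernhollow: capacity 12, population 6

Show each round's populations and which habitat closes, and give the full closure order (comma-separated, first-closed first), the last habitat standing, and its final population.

Round 1: Ashgrove=3 Elkhorn=8 Fernhollow=6 Greywater=14 Hollowpine=13 Ironridge=14 → close Hollowpine (overflow 8)
  13÷5 = 2 each, +1 to first 3
Round 2: Ashgrove=6 Elkhorn=11 Fernhollow=9 Greywater=16 Ironridge=16 → close Greywater (overflow 9)
  16÷4 = 4 each, +1 to first 0
Round 3: Ashgrove=10 Elkhorn=15 Fernhollow=13 Ironridge=20 → close Ironridge (overflow 9)
  20÷3 = 6 each, +1 to first 2
Round 4: Ashgrove=17 Elkhorn=22 Fernhollow=19 → close Elkhorn (overflow 14)
  22÷2 = 11 each, +1 to first 0
Round 5: Ashgrove=28 Fernhollow=30 → close Ashgrove (overflow 21)
  28÷1 = 28 each, +1 to first 0

Closure order: Hollowpine, Greywater, Ironridge, Elkhorn, Ashgrove
Last habitat: Fernhollow with 58 animals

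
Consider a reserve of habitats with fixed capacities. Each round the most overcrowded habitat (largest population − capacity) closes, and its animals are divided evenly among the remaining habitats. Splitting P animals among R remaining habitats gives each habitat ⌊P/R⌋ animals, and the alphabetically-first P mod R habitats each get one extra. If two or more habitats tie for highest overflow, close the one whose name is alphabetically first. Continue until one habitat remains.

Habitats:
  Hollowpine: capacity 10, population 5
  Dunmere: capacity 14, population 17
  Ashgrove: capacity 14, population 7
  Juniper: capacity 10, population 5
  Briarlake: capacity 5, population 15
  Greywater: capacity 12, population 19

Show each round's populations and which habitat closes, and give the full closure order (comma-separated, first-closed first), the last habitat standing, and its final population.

Round 1: Ashgrove=7 Briarlake=15 Dunmere=17 Greywater=19 Hollowpine=5 Juniper=5 → close Briarlake (overflow 10)
  15÷5 = 3 each, +1 to first 0
Round 2: Ashgrove=10 Dunmere=20 Greywater=22 Hollowpine=8 Juniper=8 → close Greywater (overflow 10)
  22÷4 = 5 each, +1 to first 2
Round 3: Ashgrove=16 Dunmere=26 Hollowpine=13 Juniper=13 → close Dunmere (overflow 12)
  26÷3 = 8 each, +1 to first 2
Round 4: Ashgrove=25 Hollowpine=22 Juniper=21 → close Hollowpine (overflow 12)
  22÷2 = 11 each, +1 to first 0
Round 5: Ashgrove=36 Juniper=32 → close Ashgrove (overflow 22)
  36÷1 = 36 each, +1 to first 0

Closure order: Briarlake, Greywater, Dunmere, Hollowpine, Ashgrove
Last habitat: Juniper with 68 animals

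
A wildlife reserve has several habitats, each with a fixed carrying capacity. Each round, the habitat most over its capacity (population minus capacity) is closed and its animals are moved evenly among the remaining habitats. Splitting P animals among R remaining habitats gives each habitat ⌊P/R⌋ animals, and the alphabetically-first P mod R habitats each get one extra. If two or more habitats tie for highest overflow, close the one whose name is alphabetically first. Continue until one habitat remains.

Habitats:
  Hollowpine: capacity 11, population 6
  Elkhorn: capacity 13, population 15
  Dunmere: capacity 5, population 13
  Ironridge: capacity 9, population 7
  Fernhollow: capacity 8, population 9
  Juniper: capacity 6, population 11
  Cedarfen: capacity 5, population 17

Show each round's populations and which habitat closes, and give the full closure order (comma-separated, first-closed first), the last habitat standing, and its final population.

Round 1: Cedarfen=17 Dunmere=13 Elkhorn=15 Fernhollow=9 Hollowpine=6 Ironridge=7 Juniper=11 → close Cedarfen (overflow 12)
  17÷6 = 2 each, +1 to first 5
Round 2: Dunmere=16 Elkhorn=18 Fernhollow=12 Hollowpine=9 Ironridge=10 Juniper=13 → close Dunmere (overflow 11)
  16÷5 = 3 each, +1 to first 1
Round 3: Elkhorn=22 Fernhollow=15 Hollowpine=12 Ironridge=13 Juniper=16 → close Juniper (overflow 10)
  16÷4 = 4 each, +1 to first 0
Round 4: Elkhorn=26 Fernhollow=19 Hollowpine=16 Ironridge=17 → close Elkhorn (overflow 13)
  26÷3 = 8 each, +1 to first 2
Round 5: Fernhollow=28 Hollowpine=25 Ironridge=25 → close Fernhollow (overflow 20)
  28÷2 = 14 each, +1 to first 0
Round 6: Hollowpine=39 Ironridge=39 → close Ironridge (overflow 30)
  39÷1 = 39 each, +1 to first 0

Closure order: Cedarfen, Dunmere, Juniper, Elkhorn, Fernhollow, Ironridge
Last habitat: Hollowpine with 78 animals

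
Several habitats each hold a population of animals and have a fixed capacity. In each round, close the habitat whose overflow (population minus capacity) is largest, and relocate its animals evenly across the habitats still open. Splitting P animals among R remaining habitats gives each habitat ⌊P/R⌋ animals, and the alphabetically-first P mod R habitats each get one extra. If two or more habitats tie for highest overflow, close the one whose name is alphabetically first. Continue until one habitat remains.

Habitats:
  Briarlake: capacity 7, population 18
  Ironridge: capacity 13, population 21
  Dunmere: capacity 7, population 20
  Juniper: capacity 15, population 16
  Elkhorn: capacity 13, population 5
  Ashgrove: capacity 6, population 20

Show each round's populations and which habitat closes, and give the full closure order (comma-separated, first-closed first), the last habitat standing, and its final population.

Closure order: Ashgrove, Dunmere, Briarlake, Ironridge, Juniper
Last habitat: Elkhorn with 100 animals

Round 1: Ashgrove=20 Briarlake=18 Dunmere=20 Elkhorn=5 Ironridge=21 Juniper=16 → close Ashgrove (overflow 14)
  20÷5 = 4 each, +1 to first 0
Round 2: Briarlake=22 Dunmere=24 Elkhorn=9 Ironridge=25 Juniper=20 → close Dunmere (overflow 17)
  24÷4 = 6 each, +1 to first 0
Round 3: Briarlake=28 Elkhorn=15 Ironridge=31 Juniper=26 → close Briarlake (overflow 21)
  28÷3 = 9 each, +1 to first 1
Round 4: Elkhorn=25 Ironridge=40 Juniper=35 → close Ironridge (overflow 27)
  40÷2 = 20 each, +1 to first 0
Round 5: Elkhorn=45 Juniper=55 → close Juniper (overflow 40)
  55÷1 = 55 each, +1 to first 0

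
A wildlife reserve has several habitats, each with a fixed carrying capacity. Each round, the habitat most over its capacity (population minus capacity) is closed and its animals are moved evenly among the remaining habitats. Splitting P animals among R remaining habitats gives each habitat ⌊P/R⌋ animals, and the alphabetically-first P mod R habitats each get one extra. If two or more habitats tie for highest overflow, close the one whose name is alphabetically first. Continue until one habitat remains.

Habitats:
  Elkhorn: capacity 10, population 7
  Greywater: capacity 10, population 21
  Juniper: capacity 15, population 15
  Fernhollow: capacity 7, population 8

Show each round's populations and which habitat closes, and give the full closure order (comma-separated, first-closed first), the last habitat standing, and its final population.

Closure order: Greywater, Fernhollow, Juniper
Last habitat: Elkhorn with 51 animals

Round 1: Elkhorn=7 Fernhollow=8 Greywater=21 Juniper=15 → close Greywater (overflow 11)
  21÷3 = 7 each, +1 to first 0
Round 2: Elkhorn=14 Fernhollow=15 Juniper=22 → close Fernhollow (overflow 8)
  15÷2 = 7 each, +1 to first 1
Round 3: Elkhorn=22 Juniper=29 → close Juniper (overflow 14)
  29÷1 = 29 each, +1 to first 0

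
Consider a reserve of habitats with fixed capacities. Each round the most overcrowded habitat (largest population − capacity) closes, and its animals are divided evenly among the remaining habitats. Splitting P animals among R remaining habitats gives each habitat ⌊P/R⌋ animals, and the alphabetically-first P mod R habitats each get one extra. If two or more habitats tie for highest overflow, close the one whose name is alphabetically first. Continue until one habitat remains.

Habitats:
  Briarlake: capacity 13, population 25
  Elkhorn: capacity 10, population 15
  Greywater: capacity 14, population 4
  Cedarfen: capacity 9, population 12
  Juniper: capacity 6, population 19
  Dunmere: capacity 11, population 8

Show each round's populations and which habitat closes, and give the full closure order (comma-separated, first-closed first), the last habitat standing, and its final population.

Closure order: Juniper, Briarlake, Elkhorn, Cedarfen, Dunmere
Last habitat: Greywater with 83 animals

Round 1: Briarlake=25 Cedarfen=12 Dunmere=8 Elkhorn=15 Greywater=4 Juniper=19 → close Juniper (overflow 13)
  19÷5 = 3 each, +1 to first 4
Round 2: Briarlake=29 Cedarfen=16 Dunmere=12 Elkhorn=19 Greywater=7 → close Briarlake (overflow 16)
  29÷4 = 7 each, +1 to first 1
Round 3: Cedarfen=24 Dunmere=19 Elkhorn=26 Greywater=14 → close Elkhorn (overflow 16)
  26÷3 = 8 each, +1 to first 2
Round 4: Cedarfen=33 Dunmere=28 Greywater=22 → close Cedarfen (overflow 24)
  33÷2 = 16 each, +1 to first 1
Round 5: Dunmere=45 Greywater=38 → close Dunmere (overflow 34)
  45÷1 = 45 each, +1 to first 0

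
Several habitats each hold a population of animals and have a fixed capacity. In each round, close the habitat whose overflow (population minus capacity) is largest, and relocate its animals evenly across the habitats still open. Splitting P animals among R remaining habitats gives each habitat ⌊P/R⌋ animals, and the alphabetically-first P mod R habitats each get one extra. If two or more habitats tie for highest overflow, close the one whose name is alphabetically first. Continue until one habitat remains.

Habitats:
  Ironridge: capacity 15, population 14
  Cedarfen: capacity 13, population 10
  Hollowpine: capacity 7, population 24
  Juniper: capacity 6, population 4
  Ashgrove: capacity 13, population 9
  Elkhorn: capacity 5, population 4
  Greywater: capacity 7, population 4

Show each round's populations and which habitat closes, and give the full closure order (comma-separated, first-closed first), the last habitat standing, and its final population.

Closure order: Hollowpine, Elkhorn, Ironridge, Cedarfen, Greywater, Ashgrove
Last habitat: Juniper with 69 animals

Round 1: Ashgrove=9 Cedarfen=10 Elkhorn=4 Greywater=4 Hollowpine=24 Ironridge=14 Juniper=4 → close Hollowpine (overflow 17)
  24÷6 = 4 each, +1 to first 0
Round 2: Ashgrove=13 Cedarfen=14 Elkhorn=8 Greywater=8 Ironridge=18 Juniper=8 → close Elkhorn (overflow 3)
  8÷5 = 1 each, +1 to first 3
Round 3: Ashgrove=15 Cedarfen=16 Greywater=10 Ironridge=19 Juniper=9 → close Ironridge (overflow 4)
  19÷4 = 4 each, +1 to first 3
Round 4: Ashgrove=20 Cedarfen=21 Greywater=15 Juniper=13 → close Cedarfen (overflow 8)
  21÷3 = 7 each, +1 to first 0
Round 5: Ashgrove=27 Greywater=22 Juniper=20 → close Greywater (overflow 15)
  22÷2 = 11 each, +1 to first 0
Round 6: Ashgrove=38 Juniper=31 → close Ashgrove (overflow 25)
  38÷1 = 38 each, +1 to first 0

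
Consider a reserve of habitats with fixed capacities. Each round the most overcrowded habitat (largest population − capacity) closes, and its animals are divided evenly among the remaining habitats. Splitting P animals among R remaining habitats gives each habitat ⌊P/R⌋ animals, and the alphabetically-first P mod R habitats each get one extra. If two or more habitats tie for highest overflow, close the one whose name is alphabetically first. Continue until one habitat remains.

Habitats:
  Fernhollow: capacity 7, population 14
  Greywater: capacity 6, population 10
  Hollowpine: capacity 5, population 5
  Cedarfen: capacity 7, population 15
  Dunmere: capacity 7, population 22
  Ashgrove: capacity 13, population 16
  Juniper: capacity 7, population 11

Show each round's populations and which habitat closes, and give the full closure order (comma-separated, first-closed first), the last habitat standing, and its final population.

Closure order: Dunmere, Cedarfen, Fernhollow, Greywater, Ashgrove, Juniper
Last habitat: Hollowpine with 93 animals

Round 1: Ashgrove=16 Cedarfen=15 Dunmere=22 Fernhollow=14 Greywater=10 Hollowpine=5 Juniper=11 → close Dunmere (overflow 15)
  22÷6 = 3 each, +1 to first 4
Round 2: Ashgrove=20 Cedarfen=19 Fernhollow=18 Greywater=14 Hollowpine=8 Juniper=14 → close Cedarfen (overflow 12)
  19÷5 = 3 each, +1 to first 4
Round 3: Ashgrove=24 Fernhollow=22 Greywater=18 Hollowpine=12 Juniper=17 → close Fernhollow (overflow 15)
  22÷4 = 5 each, +1 to first 2
Round 4: Ashgrove=30 Greywater=24 Hollowpine=17 Juniper=22 → close Greywater (overflow 18)
  24÷3 = 8 each, +1 to first 0
Round 5: Ashgrove=38 Hollowpine=25 Juniper=30 → close Ashgrove (overflow 25)
  38÷2 = 19 each, +1 to first 0
Round 6: Hollowpine=44 Juniper=49 → close Juniper (overflow 42)
  49÷1 = 49 each, +1 to first 0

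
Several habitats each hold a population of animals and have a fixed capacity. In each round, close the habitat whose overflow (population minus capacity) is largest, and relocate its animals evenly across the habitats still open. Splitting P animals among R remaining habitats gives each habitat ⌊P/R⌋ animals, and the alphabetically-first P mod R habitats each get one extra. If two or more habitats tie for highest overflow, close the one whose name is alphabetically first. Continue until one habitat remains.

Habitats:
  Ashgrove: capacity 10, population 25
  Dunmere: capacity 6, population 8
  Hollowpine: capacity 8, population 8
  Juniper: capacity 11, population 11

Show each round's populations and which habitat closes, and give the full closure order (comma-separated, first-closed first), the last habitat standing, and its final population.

Closure order: Ashgrove, Dunmere, Hollowpine
Last habitat: Juniper with 52 animals

Round 1: Ashgrove=25 Dunmere=8 Hollowpine=8 Juniper=11 → close Ashgrove (overflow 15)
  25÷3 = 8 each, +1 to first 1
Round 2: Dunmere=17 Hollowpine=16 Juniper=19 → close Dunmere (overflow 11)
  17÷2 = 8 each, +1 to first 1
Round 3: Hollowpine=25 Juniper=27 → close Hollowpine (overflow 17)
  25÷1 = 25 each, +1 to first 0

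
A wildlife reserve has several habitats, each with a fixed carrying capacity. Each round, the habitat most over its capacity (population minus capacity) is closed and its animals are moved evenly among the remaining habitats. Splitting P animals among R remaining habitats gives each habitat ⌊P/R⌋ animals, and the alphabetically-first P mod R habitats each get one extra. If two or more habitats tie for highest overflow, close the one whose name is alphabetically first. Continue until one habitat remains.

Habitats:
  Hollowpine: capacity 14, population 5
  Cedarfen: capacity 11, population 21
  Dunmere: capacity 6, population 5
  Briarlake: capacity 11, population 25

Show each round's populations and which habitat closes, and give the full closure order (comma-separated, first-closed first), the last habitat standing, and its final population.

Closure order: Briarlake, Cedarfen, Dunmere
Last habitat: Hollowpine with 56 animals

Round 1: Briarlake=25 Cedarfen=21 Dunmere=5 Hollowpine=5 → close Briarlake (overflow 14)
  25÷3 = 8 each, +1 to first 1
Round 2: Cedarfen=30 Dunmere=13 Hollowpine=13 → close Cedarfen (overflow 19)
  30÷2 = 15 each, +1 to first 0
Round 3: Dunmere=28 Hollowpine=28 → close Dunmere (overflow 22)
  28÷1 = 28 each, +1 to first 0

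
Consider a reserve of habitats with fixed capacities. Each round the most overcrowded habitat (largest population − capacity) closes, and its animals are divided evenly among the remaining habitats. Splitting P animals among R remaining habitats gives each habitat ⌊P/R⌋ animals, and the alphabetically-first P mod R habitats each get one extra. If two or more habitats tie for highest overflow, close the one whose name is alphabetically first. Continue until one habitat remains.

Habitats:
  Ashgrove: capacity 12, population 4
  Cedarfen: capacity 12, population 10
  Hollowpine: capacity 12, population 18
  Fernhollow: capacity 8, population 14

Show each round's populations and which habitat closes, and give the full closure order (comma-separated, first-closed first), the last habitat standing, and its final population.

Round 1: Ashgrove=4 Cedarfen=10 Fernhollow=14 Hollowpine=18 → close Fernhollow (overflow 6)
  14÷3 = 4 each, +1 to first 2
Round 2: Ashgrove=9 Cedarfen=15 Hollowpine=22 → close Hollowpine (overflow 10)
  22÷2 = 11 each, +1 to first 0
Round 3: Ashgrove=20 Cedarfen=26 → close Cedarfen (overflow 14)
  26÷1 = 26 each, +1 to first 0

Closure order: Fernhollow, Hollowpine, Cedarfen
Last habitat: Ashgrove with 46 animals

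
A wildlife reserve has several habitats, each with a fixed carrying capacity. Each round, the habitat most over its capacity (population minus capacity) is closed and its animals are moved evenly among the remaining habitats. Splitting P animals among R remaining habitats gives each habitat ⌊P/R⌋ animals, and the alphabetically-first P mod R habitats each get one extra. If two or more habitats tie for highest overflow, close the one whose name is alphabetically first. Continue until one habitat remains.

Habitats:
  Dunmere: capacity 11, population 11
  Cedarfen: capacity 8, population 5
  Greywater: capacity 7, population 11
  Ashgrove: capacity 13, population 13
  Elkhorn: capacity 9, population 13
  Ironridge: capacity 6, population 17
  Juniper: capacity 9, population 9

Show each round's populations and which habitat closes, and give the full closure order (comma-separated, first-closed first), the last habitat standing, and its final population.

Closure order: Ironridge, Elkhorn, Greywater, Ashgrove, Dunmere, Cedarfen
Last habitat: Juniper with 79 animals

Round 1: Ashgrove=13 Cedarfen=5 Dunmere=11 Elkhorn=13 Greywater=11 Ironridge=17 Juniper=9 → close Ironridge (overflow 11)
  17÷6 = 2 each, +1 to first 5
Round 2: Ashgrove=16 Cedarfen=8 Dunmere=14 Elkhorn=16 Greywater=14 Juniper=11 → close Elkhorn (overflow 7)
  16÷5 = 3 each, +1 to first 1
Round 3: Ashgrove=20 Cedarfen=11 Dunmere=17 Greywater=17 Juniper=14 → close Greywater (overflow 10)
  17÷4 = 4 each, +1 to first 1
Round 4: Ashgrove=25 Cedarfen=15 Dunmere=21 Juniper=18 → close Ashgrove (overflow 12)
  25÷3 = 8 each, +1 to first 1
Round 5: Cedarfen=24 Dunmere=29 Juniper=26 → close Dunmere (overflow 18)
  29÷2 = 14 each, +1 to first 1
Round 6: Cedarfen=39 Juniper=40 → close Cedarfen (overflow 31)
  39÷1 = 39 each, +1 to first 0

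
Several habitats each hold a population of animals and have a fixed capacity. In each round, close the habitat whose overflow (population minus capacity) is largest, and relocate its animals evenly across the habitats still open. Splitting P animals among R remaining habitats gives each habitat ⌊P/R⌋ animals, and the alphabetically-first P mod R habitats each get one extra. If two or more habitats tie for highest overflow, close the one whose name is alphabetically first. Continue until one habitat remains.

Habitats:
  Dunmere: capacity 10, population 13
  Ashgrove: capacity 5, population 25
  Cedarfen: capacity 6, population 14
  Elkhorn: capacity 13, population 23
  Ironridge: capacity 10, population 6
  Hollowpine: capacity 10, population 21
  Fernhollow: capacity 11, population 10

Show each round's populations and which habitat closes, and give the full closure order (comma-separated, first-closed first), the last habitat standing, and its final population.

Round 1: Ashgrove=25 Cedarfen=14 Dunmere=13 Elkhorn=23 Fernhollow=10 Hollowpine=21 Ironridge=6 → close Ashgrove (overflow 20)
  25÷6 = 4 each, +1 to first 1
Round 2: Cedarfen=19 Dunmere=17 Elkhorn=27 Fernhollow=14 Hollowpine=25 Ironridge=10 → close Hollowpine (overflow 15)
  25÷5 = 5 each, +1 to first 0
Round 3: Cedarfen=24 Dunmere=22 Elkhorn=32 Fernhollow=19 Ironridge=15 → close Elkhorn (overflow 19)
  32÷4 = 8 each, +1 to first 0
Round 4: Cedarfen=32 Dunmere=30 Fernhollow=27 Ironridge=23 → close Cedarfen (overflow 26)
  32÷3 = 10 each, +1 to first 2
Round 5: Dunmere=41 Fernhollow=38 Ironridge=33 → close Dunmere (overflow 31)
  41÷2 = 20 each, +1 to first 1
Round 6: Fernhollow=59 Ironridge=53 → close Fernhollow (overflow 48)
  59÷1 = 59 each, +1 to first 0

Closure order: Ashgrove, Hollowpine, Elkhorn, Cedarfen, Dunmere, Fernhollow
Last habitat: Ironridge with 112 animals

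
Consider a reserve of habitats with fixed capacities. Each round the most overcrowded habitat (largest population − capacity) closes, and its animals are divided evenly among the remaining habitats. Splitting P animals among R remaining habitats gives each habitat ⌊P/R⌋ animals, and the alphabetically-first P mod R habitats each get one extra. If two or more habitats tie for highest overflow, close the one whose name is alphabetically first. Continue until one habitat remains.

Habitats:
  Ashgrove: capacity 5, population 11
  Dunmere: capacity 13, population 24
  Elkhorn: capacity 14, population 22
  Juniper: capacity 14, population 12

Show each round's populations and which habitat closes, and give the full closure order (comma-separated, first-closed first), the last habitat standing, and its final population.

Round 1: Ashgrove=11 Dunmere=24 Elkhorn=22 Juniper=12 → close Dunmere (overflow 11)
  24÷3 = 8 each, +1 to first 0
Round 2: Ashgrove=19 Elkhorn=30 Juniper=20 → close Elkhorn (overflow 16)
  30÷2 = 15 each, +1 to first 0
Round 3: Ashgrove=34 Juniper=35 → close Ashgrove (overflow 29)
  34÷1 = 34 each, +1 to first 0

Closure order: Dunmere, Elkhorn, Ashgrove
Last habitat: Juniper with 69 animals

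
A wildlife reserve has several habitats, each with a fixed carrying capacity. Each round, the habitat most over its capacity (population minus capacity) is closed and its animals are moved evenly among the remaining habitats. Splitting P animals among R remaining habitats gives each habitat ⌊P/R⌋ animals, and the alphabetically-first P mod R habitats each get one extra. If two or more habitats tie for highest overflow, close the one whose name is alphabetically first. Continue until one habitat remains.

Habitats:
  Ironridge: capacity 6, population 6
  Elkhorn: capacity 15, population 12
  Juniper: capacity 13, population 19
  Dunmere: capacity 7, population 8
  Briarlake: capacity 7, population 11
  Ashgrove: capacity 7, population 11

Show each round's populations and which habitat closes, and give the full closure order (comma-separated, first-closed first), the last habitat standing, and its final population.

Closure order: Juniper, Ashgrove, Briarlake, Dunmere, Elkhorn
Last habitat: Ironridge with 67 animals

Round 1: Ashgrove=11 Briarlake=11 Dunmere=8 Elkhorn=12 Ironridge=6 Juniper=19 → close Juniper (overflow 6)
  19÷5 = 3 each, +1 to first 4
Round 2: Ashgrove=15 Briarlake=15 Dunmere=12 Elkhorn=16 Ironridge=9 → close Ashgrove (overflow 8)
  15÷4 = 3 each, +1 to first 3
Round 3: Briarlake=19 Dunmere=16 Elkhorn=20 Ironridge=12 → close Briarlake (overflow 12)
  19÷3 = 6 each, +1 to first 1
Round 4: Dunmere=23 Elkhorn=26 Ironridge=18 → close Dunmere (overflow 16)
  23÷2 = 11 each, +1 to first 1
Round 5: Elkhorn=38 Ironridge=29 → close Elkhorn (overflow 23)
  38÷1 = 38 each, +1 to first 0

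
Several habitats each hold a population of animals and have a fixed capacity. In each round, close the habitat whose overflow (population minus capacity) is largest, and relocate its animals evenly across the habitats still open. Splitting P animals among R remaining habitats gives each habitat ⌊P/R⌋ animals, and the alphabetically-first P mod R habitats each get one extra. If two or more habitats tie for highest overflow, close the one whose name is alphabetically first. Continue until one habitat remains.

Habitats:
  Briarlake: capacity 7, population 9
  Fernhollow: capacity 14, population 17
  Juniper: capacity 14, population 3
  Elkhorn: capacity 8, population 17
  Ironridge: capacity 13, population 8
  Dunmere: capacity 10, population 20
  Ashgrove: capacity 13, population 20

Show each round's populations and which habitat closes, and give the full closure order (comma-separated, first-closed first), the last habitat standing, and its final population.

Round 1: Ashgrove=20 Briarlake=9 Dunmere=20 Elkhorn=17 Fernhollow=17 Ironridge=8 Juniper=3 → close Dunmere (overflow 10)
  20÷6 = 3 each, +1 to first 2
Round 2: Ashgrove=24 Briarlake=13 Elkhorn=20 Fernhollow=20 Ironridge=11 Juniper=6 → close Elkhorn (overflow 12)
  20÷5 = 4 each, +1 to first 0
Round 3: Ashgrove=28 Briarlake=17 Fernhollow=24 Ironridge=15 Juniper=10 → close Ashgrove (overflow 15)
  28÷4 = 7 each, +1 to first 0
Round 4: Briarlake=24 Fernhollow=31 Ironridge=22 Juniper=17 → close Briarlake (overflow 17)
  24÷3 = 8 each, +1 to first 0
Round 5: Fernhollow=39 Ironridge=30 Juniper=25 → close Fernhollow (overflow 25)
  39÷2 = 19 each, +1 to first 1
Round 6: Ironridge=50 Juniper=44 → close Ironridge (overflow 37)
  50÷1 = 50 each, +1 to first 0

Closure order: Dunmere, Elkhorn, Ashgrove, Briarlake, Fernhollow, Ironridge
Last habitat: Juniper with 94 animals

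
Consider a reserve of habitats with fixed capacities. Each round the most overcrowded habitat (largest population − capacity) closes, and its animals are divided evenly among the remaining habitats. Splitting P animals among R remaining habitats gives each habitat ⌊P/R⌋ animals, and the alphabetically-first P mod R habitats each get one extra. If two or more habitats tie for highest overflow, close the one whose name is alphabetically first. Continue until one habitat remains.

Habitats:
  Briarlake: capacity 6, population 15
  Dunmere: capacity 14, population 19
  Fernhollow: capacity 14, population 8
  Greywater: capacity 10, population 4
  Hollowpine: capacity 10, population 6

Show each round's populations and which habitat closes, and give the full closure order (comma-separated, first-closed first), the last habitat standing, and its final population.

Closure order: Briarlake, Dunmere, Fernhollow, Greywater
Last habitat: Hollowpine with 52 animals

Round 1: Briarlake=15 Dunmere=19 Fernhollow=8 Greywater=4 Hollowpine=6 → close Briarlake (overflow 9)
  15÷4 = 3 each, +1 to first 3
Round 2: Dunmere=23 Fernhollow=12 Greywater=8 Hollowpine=9 → close Dunmere (overflow 9)
  23÷3 = 7 each, +1 to first 2
Round 3: Fernhollow=20 Greywater=16 Hollowpine=16 → close Fernhollow (overflow 6)
  20÷2 = 10 each, +1 to first 0
Round 4: Greywater=26 Hollowpine=26 → close Greywater (overflow 16)
  26÷1 = 26 each, +1 to first 0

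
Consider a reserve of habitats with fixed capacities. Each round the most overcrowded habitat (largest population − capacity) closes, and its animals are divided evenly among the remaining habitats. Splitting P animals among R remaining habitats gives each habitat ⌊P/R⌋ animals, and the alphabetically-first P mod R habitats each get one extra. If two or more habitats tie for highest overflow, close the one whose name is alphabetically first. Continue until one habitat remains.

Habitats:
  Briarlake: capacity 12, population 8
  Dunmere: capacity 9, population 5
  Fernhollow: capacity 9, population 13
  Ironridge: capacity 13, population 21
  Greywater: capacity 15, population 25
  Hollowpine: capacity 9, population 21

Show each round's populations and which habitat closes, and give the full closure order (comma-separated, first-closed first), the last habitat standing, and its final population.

Closure order: Hollowpine, Greywater, Ironridge, Fernhollow, Briarlake
Last habitat: Dunmere with 93 animals

Round 1: Briarlake=8 Dunmere=5 Fernhollow=13 Greywater=25 Hollowpine=21 Ironridge=21 → close Hollowpine (overflow 12)
  21÷5 = 4 each, +1 to first 1
Round 2: Briarlake=13 Dunmere=9 Fernhollow=17 Greywater=29 Ironridge=25 → close Greywater (overflow 14)
  29÷4 = 7 each, +1 to first 1
Round 3: Briarlake=21 Dunmere=16 Fernhollow=24 Ironridge=32 → close Ironridge (overflow 19)
  32÷3 = 10 each, +1 to first 2
Round 4: Briarlake=32 Dunmere=27 Fernhollow=34 → close Fernhollow (overflow 25)
  34÷2 = 17 each, +1 to first 0
Round 5: Briarlake=49 Dunmere=44 → close Briarlake (overflow 37)
  49÷1 = 49 each, +1 to first 0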